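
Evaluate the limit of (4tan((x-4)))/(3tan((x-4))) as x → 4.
Both numerator and denominator → 0 as x → 4; this is a 0/0 indeterminate form.
Expand each to leading order near x = 4: numerator ~ 4·(x - 4), denominator ~ 3·(x - 4).
The limit of the ratio is 4/3.

Final answer: 4/3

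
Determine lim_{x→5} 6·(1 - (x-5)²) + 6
Direct substitution at x = 5 gives 12.

Final answer: 12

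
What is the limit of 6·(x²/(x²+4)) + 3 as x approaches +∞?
Evaluate the dominant behaviour as x → +∞; each term tends to a finite value or vanishes.
Limit = 9.

Final answer: 9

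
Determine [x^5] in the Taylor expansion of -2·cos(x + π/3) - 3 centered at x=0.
Expand to order 5: -2·cos(x + π/3) - 3 = √(3)·x^5/120 - x^4/24 - √(3)·x^3/6 + x^2/2 + √(3)·x - 4 + O(x^6).
The coefficient of x^5 is √(3)/120.

Final answer: √(3)/120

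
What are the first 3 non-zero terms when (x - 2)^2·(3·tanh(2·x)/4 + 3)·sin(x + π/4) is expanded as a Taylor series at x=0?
-15·√(2)·x^2/2 + 3·√(2)·x + 6·√(2)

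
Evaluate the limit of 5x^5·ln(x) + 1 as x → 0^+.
The product is a 0·∞ indeterminate form at x → 0⁺.
Rewrite the product as 5·ln(x) / x^(-5) and apply L'Hôpital, or use the standard hierarchy x^(-5) ≫ |ln x| as x → 0⁺.
The indeterminate product → 0, so the limit = 1.

Final answer: 1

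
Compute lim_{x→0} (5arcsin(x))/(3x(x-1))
Both numerator and denominator → 0 as x → 0; this is a 0/0 indeterminate form.
Expand each to leading order near x = 0: numerator ~ 5·x, denominator ~ -3·x.
The limit of the ratio is -5/3.

Final answer: -5/3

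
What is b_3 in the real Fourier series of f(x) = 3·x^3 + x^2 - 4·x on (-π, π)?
b_3 = (1/π) ∫_{-π}^{π} f(x)·sin(3x) dx.
Evaluate the integral (use parity and integration by parts as needed): b_3 = -4 + 2·π^2.

Final answer: -4 + 2·π^2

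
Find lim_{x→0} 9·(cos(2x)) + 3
Direct substitution at x = 0 gives 12.

Final answer: 12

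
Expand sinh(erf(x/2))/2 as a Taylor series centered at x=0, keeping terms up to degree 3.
x^3·(-1/(24·√(π)) + 1/(12·π^(3/2))) + x/(2·√(π))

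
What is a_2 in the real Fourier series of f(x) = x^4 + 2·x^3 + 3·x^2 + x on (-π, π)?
a_2 = (1/π) ∫_{-π}^{π} f(x)·cos(2x) dx.
Evaluate the integral (use parity and integration by parts as needed): a_2 = 2·π^2.

Final answer: 2·π^2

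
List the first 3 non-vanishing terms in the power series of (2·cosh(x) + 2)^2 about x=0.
5·x^4/3 + 8·x^2 + 16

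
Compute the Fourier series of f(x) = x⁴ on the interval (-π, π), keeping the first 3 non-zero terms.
(48 - 8·π^2)·cos(x) + (-3 + 2·π^2)·cos(2·x) + π^4/5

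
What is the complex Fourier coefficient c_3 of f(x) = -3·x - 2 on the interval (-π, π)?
Compute the real Fourier coefficients first: a_3 = 0, b_3 = -2.
Then c_3 = (a_3 − i·b_3)/2 = i.

Final answer: i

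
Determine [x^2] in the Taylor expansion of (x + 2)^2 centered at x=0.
Expand to order 2: (x + 2)^2 = x^2 + 4·x + 4 + O(x^3).
The coefficient of x^2 is 1.

Final answer: 1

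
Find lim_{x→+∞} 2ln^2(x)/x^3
This is an ∞/∞ indeterminate form as x → +∞.
The polynomial denominator x^3 dominates the logarithmic numerator (any positive power of x ≫ ln^2(x) as x → ∞), so the quotient → 0.
Limit = 0.

Final answer: 0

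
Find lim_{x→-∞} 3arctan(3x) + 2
Evaluate the dominant behaviour as x → -∞; each term tends to a finite value or vanishes.
Limit = 2 - 3·π/2.

Final answer: 2 - 3·π/2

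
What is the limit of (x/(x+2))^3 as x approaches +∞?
As x → +∞: x/(x+2) = 1/(1 + 2/x) → 1, and the 3rd power of a limit-1 base also → 1.
Limit = 1.

Final answer: 1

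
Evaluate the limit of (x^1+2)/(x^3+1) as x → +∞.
This is an ∞/∞ indeterminate form as x → +∞.
Divide numerator and denominator by x^3 and let the lower-order terms vanish; the numerator's degree 1 is below the denominator's degree 3, so the quotient → 0.
Limit = 0.

Final answer: 0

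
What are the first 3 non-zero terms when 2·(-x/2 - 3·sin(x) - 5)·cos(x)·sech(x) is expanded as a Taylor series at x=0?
10·x^2 - 7·x - 10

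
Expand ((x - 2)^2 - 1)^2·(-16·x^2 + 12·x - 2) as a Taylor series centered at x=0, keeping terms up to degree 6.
-16·x^6 + 140·x^5 - 450·x^4 + 664·x^3 - 476·x^2 + 156·x - 18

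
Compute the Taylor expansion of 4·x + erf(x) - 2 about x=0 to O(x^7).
x^5/(5·√(π)) - 2·x^3/(3·√(π)) + x·(2/√(π) + 4) - 2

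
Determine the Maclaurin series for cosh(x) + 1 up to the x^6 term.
x^6/720 + x^4/24 + x^2/2 + 2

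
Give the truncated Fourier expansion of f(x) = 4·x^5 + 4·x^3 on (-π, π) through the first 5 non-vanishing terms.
(-152·π^2 + 8·π^4 + 912)·sin(x) + (-4·π^4 - 24 + 16·π^2)·sin(2·x) + (-88·π^2/27 + 176/81 + 8·π^4/3)·sin(3·x) + (-2·π^4 - 3/16 + π^2/2)·sin(4·x) + (-48/625 + 8·π^2/25 + 8·π^4/5)·sin(5·x)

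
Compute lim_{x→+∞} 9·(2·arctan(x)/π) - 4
Evaluate the dominant behaviour as x → +∞; each term tends to a finite value or vanishes.
Limit = 5.

Final answer: 5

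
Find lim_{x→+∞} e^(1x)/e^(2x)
This is an ∞/∞ indeterminate form as x → +∞.
Rewrite e^(1x)/e^(2x) = e^((1−2)x) = e^(-x); the exponent coefficient is -1 < 0 so e^(-x) → 0.
Limit = 0.

Final answer: 0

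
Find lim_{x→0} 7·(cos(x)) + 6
Direct substitution at x = 0 gives 13.

Final answer: 13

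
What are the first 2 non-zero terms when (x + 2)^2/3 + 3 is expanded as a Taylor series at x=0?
4·x/3 + 13/3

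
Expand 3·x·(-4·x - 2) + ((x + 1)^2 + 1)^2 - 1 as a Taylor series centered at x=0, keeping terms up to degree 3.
4·x^3 - 4·x^2 + 2·x + 3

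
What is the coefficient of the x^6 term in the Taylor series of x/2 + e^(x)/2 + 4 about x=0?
Expand to order 6: x/2 + e^(x)/2 + 4 = x^6/1440 + x^5/240 + x^4/48 + x^3/12 + x^2/4 + x + 9/2 + O(x^7).
The coefficient of x^6 is 1/1440.

Final answer: 1/1440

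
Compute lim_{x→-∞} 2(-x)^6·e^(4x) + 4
The product is a 0·∞ indeterminate form at x → -∞.
Rewrite the product as 2(-x)^6 / e^(-4x) (an ∞/∞ form) and apply L'Hôpital, or use the standard hierarchy e^(4|x|) ≫ |(-x)^6| as x → -∞.
The indeterminate product → 0, so the limit = 4.

Final answer: 4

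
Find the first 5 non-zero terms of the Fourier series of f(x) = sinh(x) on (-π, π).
sin(x)·sinh(π)/π - 4·sin(2·x)·sinh(π)/(5·π) + 3·sin(3·x)·sinh(π)/(5·π) - 8·sin(4·x)·sinh(π)/(17·π) + 5·sin(5·x)·sinh(π)/(13·π)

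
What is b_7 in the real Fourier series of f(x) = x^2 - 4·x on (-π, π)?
b_7 = (1/π) ∫_{-π}^{π} f(x)·sin(7x) dx.
Evaluate the integral (use parity and integration by parts as needed): b_7 = -8/7.

Final answer: -8/7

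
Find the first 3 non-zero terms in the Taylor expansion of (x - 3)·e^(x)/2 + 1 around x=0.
-x^2/4 - x - 1/2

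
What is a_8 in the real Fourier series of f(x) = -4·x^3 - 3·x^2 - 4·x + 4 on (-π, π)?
a_8 = (1/π) ∫_{-π}^{π} f(x)·cos(8x) dx.
Evaluate the integral (use parity and integration by parts as needed): a_8 = -3/16.

Final answer: -3/16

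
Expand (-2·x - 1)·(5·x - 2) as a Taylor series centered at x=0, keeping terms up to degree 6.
-10·x^2 - x + 2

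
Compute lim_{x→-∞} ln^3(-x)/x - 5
The quotient is an ∞/∞ indeterminate form as x → -∞.
Compare growth rates of the dominant terms (exponentials ≫ polynomials ≫ logarithms), or apply L'Hôpital's rule; the quotient → 0.
Adding the constant: 0 - 5 = -5. Limit = -5.

Final answer: -5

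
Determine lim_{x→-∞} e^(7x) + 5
Evaluate the dominant behaviour as x → -∞; each term tends to a finite value or vanishes.
Limit = 5.

Final answer: 5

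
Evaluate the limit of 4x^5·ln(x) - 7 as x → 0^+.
The product is a 0·∞ indeterminate form at x → 0⁺.
Rewrite the product as 4·ln(x) / x^(-5) and apply L'Hôpital, or use the standard hierarchy x^(-5) ≫ |ln x| as x → 0⁺.
The indeterminate product → 0, so the limit = -7.

Final answer: -7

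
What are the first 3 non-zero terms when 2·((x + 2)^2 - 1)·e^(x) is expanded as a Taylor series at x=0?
13·x^2 + 14·x + 6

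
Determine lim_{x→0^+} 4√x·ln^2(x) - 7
The product is a 0·∞ indeterminate form at x → 0⁺.
Rewrite the product as 4·ln^2(x) / x^(-1/2) and apply L'Hôpital, or use the standard hierarchy x^(-1/2) ≫ |ln x|^2 as x → 0⁺.
The indeterminate product → 0, so the limit = -7.

Final answer: -7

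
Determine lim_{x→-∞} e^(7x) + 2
Evaluate the dominant behaviour as x → -∞; each term tends to a finite value or vanishes.
Limit = 2.

Final answer: 2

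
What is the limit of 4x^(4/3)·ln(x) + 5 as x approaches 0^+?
The product is a 0·∞ indeterminate form at x → 0⁺.
Rewrite the product as 4·ln(x) / x^(-4/3) and apply L'Hôpital, or use the standard hierarchy x^(-4/3) ≫ |ln x| as x → 0⁺.
The indeterminate product → 0, so the limit = 5.

Final answer: 5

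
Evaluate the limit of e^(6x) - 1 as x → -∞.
Evaluate the dominant behaviour as x → -∞; each term tends to a finite value or vanishes.
Limit = -1.

Final answer: -1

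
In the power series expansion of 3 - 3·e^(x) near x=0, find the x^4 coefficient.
Expand to order 4: 3 - 3·e^(x) = -x^4/8 - x^3/2 - 3·x^2/2 - 3·x + O(x^5).
The coefficient of x^4 is -1/8.

Final answer: -1/8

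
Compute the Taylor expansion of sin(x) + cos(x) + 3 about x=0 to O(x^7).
-x^6/720 + x^5/120 + x^4/24 - x^3/6 - x^2/2 + x + 4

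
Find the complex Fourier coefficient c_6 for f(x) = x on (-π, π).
Compute the real Fourier coefficients first: a_6 = 0, b_6 = -1/3.
Then c_6 = (a_6 − i·b_6)/2 = i/6.

Final answer: i/6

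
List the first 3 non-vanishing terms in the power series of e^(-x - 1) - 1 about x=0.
x^2·e^(-1)/2 - x·e^(-1) - 1 + e^(-1)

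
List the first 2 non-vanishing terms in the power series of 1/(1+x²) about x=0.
1 - x^2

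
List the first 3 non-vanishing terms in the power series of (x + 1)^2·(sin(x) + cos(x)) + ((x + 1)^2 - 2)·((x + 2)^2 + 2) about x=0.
31·x^2/2 + 11·x - 5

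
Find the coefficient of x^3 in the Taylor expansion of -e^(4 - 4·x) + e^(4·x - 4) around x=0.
Expand to order 3: -e^(4 - 4·x) + e^(4·x - 4) = x^3·(32·e^(-4)/3 + 32·e^(4)/3) + x^2·(-8·e^(4) + 8·e^(-4)) + x·(4·e^(-4) + 4·e^(4)) - e^(4) + e^(-4) + O(x^4).
The coefficient of x^3 is 32·e^(-4)/3 + 32·e^(4)/3.

Final answer: 32·e^(-4)/3 + 32·e^(4)/3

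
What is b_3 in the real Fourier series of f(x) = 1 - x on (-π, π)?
b_3 = (1/π) ∫_{-π}^{π} f(x)·sin(3x) dx.
Evaluate the integral (use parity and integration by parts as needed): b_3 = -2/3.

Final answer: -2/3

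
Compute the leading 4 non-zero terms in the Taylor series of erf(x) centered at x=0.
-x^7/(21·√(π)) + x^5/(5·√(π)) - 2·x^3/(3·√(π)) + 2·x/√(π)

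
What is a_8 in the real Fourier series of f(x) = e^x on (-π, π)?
a_8 = (1/π) ∫_{-π}^{π} f(x)·cos(8x) dx.
Evaluate the integral (use parity and integration by parts as needed): a_8 = (-1 + e^(2·π))·e^(-π)/(65·π).

Final answer: (-1 + e^(2·π))·e^(-π)/(65·π)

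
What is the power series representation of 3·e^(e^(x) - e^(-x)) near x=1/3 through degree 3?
3·e^(-e^(-1/3))·e^(e^(1/3)) + (3·e^(e^(1/3)) + 3·e^(2/3)·e^(e^(1/3)))·e^(-1/3)·e^(-e^(-1/3))·(x - 1/3) + (-3·e^(2/3)·e^(e^(1/3)) + 3·e^(1/3)·e^(e^(1/3)) + 3·e^(4/3)·e^(e^(1/3)) + 3·e^(5/3)·e^(e^(1/3)) + 6·e·e^(e^(1/3)))·e^(-1)·e^(-e^(-1/3))·(x - 1/3)^2/2 + (-3·e^(4/3)·e^(e^(1/3)) + e·e^(e^(1/3)) + e^(3)·e^(e^(1/3)) + 4·e^(5/3)·e^(e^(1/3)) + 4·e^(7/3)·e^(e^(1/3)) + 3·e^(8/3)·e^(e^(1/3)))·e^(-2)·e^(-e^(-1/3))·(x - 1/3)^3/2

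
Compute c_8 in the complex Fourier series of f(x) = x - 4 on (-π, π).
Compute the real Fourier coefficients first: a_8 = 0, b_8 = -1/4.
Then c_8 = (a_8 − i·b_8)/2 = i/8.

Final answer: i/8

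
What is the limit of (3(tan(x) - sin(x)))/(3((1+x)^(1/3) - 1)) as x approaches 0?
Both numerator and denominator → 0 as x → 0; this is a 0/0 indeterminate form.
Expand each to leading order near x = 0: numerator ~ 3·x^3/2, denominator ~ x.
The limit of the ratio is 0.

Final answer: 0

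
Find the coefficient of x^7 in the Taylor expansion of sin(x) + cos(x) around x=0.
Expand to order 7: sin(x) + cos(x) = -x^7/5040 - x^6/720 + x^5/120 + x^4/24 - x^3/6 - x^2/2 + x + 1 + O(x^8).
The coefficient of x^7 is -1/5040.

Final answer: -1/5040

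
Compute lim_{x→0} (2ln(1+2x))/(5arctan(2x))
Both numerator and denominator → 0 as x → 0; this is a 0/0 indeterminate form.
Expand each to leading order near x = 0: numerator ~ 4·x, denominator ~ 10·x.
The limit of the ratio is 2/5.

Final answer: 2/5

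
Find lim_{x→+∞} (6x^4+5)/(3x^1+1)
This is an ∞/∞ indeterminate form as x → +∞.
Divide numerator and denominator by x^4 and let the lower-order terms vanish; the numerator's degree 4 exceeds the denominator's degree 1, so the quotient diverges.
Limit = ∞.

Final answer: ∞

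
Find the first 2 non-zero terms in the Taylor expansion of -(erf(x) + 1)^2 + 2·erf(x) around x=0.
-4·x^2/π - 1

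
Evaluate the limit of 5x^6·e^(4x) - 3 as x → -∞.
The product is a 0·∞ indeterminate form at x → -∞.
Rewrite the product as 5x^6 / e^(-4x) (an ∞/∞ form) and apply L'Hôpital, or use the standard hierarchy e^(4|x|) ≫ |x^6| as x → -∞.
The indeterminate product → 0, so the limit = -3.

Final answer: -3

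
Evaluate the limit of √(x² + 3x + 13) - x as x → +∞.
This is an ∞ − ∞ indeterminate form.
Multiply and divide by the conjugate √(x²+3x + 13) + x; the x² terms cancel, leaving (3x + 13)/(√(x²+3x + 13)+x) → 3/2.
Limit = 3/2.

Final answer: 3/2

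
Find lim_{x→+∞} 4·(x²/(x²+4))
Evaluate the dominant behaviour as x → +∞; each term tends to a finite value or vanishes.
Limit = 4.

Final answer: 4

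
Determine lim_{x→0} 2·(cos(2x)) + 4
Direct substitution at x = 0 gives 6.

Final answer: 6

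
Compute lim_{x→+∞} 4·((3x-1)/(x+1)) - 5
Evaluate the dominant behaviour as x → +∞; each term tends to a finite value or vanishes.
Limit = 7.

Final answer: 7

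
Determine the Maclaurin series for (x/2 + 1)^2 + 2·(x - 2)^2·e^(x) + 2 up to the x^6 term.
x^6/36 + x^5/15 - 2·x^3/3 - 7·x^2/4 + x + 11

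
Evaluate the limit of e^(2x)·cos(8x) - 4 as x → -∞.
Evaluate the dominant behaviour as x → -∞; each term tends to a finite value or vanishes.
Limit = -4.

Final answer: -4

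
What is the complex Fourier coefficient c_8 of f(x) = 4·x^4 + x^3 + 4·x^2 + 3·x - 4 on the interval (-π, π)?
Compute the real Fourier coefficients first: a_8 = 13/64 + π^2/2, b_8 = -π^2/4 - 93/128.
Then c_8 = (a_8 − i·b_8)/2 = 13/128 + π^2/4 + 93·i/256 + i·π^2/8.

Final answer: 13/128 + π^2/4 + 93·i/256 + i·π^2/8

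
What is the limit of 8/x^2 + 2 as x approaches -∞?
Evaluate the dominant behaviour as x → -∞; each term tends to a finite value or vanishes.
Limit = 2.

Final answer: 2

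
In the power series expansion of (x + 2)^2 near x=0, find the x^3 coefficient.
Expand to order 3: (x + 2)^2 = x^2 + 4·x + 4 + O(x^4).
The coefficient of x^3 is 0.

Final answer: 0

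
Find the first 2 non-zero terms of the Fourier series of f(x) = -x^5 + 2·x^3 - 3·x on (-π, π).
(-270 - 2·π^4 + 44·π^2)·sin(x) + (-7·π^2 + 27/2 + π^4)·sin(2·x)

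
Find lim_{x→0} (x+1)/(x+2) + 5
Direct substitution at x = 0 gives 11/2.

Final answer: 11/2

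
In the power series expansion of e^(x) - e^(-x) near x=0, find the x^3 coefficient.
Expand to order 3: e^(x) - e^(-x) = x^3/3 + 2·x + O(x^4).
The coefficient of x^3 is 1/3.

Final answer: 1/3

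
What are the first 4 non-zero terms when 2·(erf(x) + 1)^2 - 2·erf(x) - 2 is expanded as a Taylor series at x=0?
-16·x^4/(3·π) - 4·x^3/(3·√(π)) + 8·x^2/π + 4·x/√(π)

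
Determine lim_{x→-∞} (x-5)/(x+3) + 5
Evaluate the dominant behaviour as x → -∞; each term tends to a finite value or vanishes.
Limit = 6.

Final answer: 6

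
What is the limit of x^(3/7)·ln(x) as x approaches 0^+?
This is a 0·∞ indeterminate form at x → 0⁺.
Rewrite the product as ln(x) / x^(-3/7) and apply L'Hôpital, or use the standard hierarchy x^(-3/7) ≫ |ln x| as x → 0⁺.
The indeterminate product → 0, so the limit = 0.

Final answer: 0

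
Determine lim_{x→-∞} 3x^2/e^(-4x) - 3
The quotient is an ∞/∞ indeterminate form as x → -∞.
Compare growth rates of the dominant terms (exponentials ≫ polynomials ≫ logarithms), or apply L'Hôpital's rule; the quotient → 0.
Adding the constant: 0 - 3 = -3. Limit = -3.

Final answer: -3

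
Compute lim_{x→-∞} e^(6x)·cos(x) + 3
Evaluate the dominant behaviour as x → -∞; each term tends to a finite value or vanishes.
Limit = 3.

Final answer: 3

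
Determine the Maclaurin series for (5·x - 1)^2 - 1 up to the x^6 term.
25·x^2 - 10·x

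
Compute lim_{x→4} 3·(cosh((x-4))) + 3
Direct substitution at x = 4 gives 6.

Final answer: 6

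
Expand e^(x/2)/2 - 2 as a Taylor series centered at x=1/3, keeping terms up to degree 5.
-2 + e^(1/6)/2 + e^(1/6)·(x - 1/3)/4 + e^(1/6)·(x - 1/3)^2/16 + e^(1/6)·(x - 1/3)^3/96 + e^(1/6)·(x - 1/3)^4/768 + e^(1/6)·(x - 1/3)^5/7680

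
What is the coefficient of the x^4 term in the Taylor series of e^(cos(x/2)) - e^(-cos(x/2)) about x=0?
Expand to order 4: e^(cos(x/2)) - e^(-cos(x/2)) = x^4·(-e^(-1)/192 + e/96) + x^2·(-e/8 - e^(-1)/8) - e^(-1) + e + O(x^5).
The coefficient of x^4 is -e^(-1)/192 + e/96.

Final answer: -e^(-1)/192 + e/96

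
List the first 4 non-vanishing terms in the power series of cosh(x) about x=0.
x^6/720 + x^4/24 + x^2/2 + 1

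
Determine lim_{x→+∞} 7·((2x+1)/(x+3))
Evaluate the dominant behaviour as x → +∞; each term tends to a finite value or vanishes.
Limit = 14.

Final answer: 14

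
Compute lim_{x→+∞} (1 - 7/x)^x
As x → +∞: this is the defining limit (1 - 7/x)^x → e^(-7).
Limit = e^(-7).

Final answer: e^(-7)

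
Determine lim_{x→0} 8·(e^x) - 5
Direct substitution at x = 0 gives 3.

Final answer: 3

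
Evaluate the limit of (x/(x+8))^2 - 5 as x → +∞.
As x → +∞: x/(x+8) = 1/(1 + 8/x) → 1, and the 2nd power of a limit-1 base also → 1; with the additive constant, 1 - 5 = -4.
Limit = -4.

Final answer: -4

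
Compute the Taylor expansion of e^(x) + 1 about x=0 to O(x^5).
x^4/24 + x^3/6 + x^2/2 + x + 2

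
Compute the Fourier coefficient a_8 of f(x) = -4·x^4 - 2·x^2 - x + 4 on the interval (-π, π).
a_8 = (1/π) ∫_{-π}^{π} f(x)·cos(8x) dx.
Evaluate the integral (use parity and integration by parts as needed): a_8 = -π^2/2 - 5/64.

Final answer: -π^2/2 - 5/64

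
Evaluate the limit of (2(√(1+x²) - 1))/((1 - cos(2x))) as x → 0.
Both numerator and denominator → 0 as x → 0; this is a 0/0 indeterminate form.
Expand each to leading order near x = 0: numerator ~ x^2, denominator ~ 2·x^2.
The limit of the ratio is 1/2.

Final answer: 1/2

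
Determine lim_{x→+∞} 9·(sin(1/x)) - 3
Evaluate the dominant behaviour as x → +∞; each term tends to a finite value or vanishes.
Limit = -3.

Final answer: -3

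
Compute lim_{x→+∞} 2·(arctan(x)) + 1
Evaluate the dominant behaviour as x → +∞; each term tends to a finite value or vanishes.
Limit = 1 + π.

Final answer: 1 + π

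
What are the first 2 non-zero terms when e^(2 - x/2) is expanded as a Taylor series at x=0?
-x·e^(2)/2 + e^(2)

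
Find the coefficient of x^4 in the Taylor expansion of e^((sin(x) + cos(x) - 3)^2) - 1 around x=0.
Expand to order 4: e^((sin(x) + cos(x) - 3)^2) - 1 = 161·x^4·e^(4)/4 - 23·x^3·e^(4) + 11·x^2·e^(4) - 4·x·e^(4) - 1 + e^(4) + O(x^5).
The coefficient of x^4 is 161·e^(4)/4.

Final answer: 161·e^(4)/4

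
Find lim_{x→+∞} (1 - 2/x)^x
As x → +∞: this is the defining limit (1 - 2/x)^x → e^(-2).
Limit = e^(-2).

Final answer: e^(-2)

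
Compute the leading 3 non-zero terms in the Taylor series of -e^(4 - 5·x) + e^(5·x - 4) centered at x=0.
x^2·(-25·e^(4)/2 + 25·e^(-4)/2) + x·(5·e^(-4) + 5·e^(4)) - e^(4) + e^(-4)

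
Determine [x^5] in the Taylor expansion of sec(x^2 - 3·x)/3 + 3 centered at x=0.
Expand to order 5: sec(x^2 - 3·x)/3 + 3 = -15·x^5/2 + 139·x^4/24 - x^3 + 3·x^2/2 + 10/3 + O(x^6).
The coefficient of x^5 is -15/2.

Final answer: -15/2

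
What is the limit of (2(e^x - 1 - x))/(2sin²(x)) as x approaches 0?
Both numerator and denominator → 0 as x → 0; this is a 0/0 indeterminate form.
Expand each to leading order near x = 0: numerator ~ x^2, denominator ~ 2·x^2.
The limit of the ratio is 1/2.

Final answer: 1/2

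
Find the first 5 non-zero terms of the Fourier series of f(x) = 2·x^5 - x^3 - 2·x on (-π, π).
(-82·π^2 + 4·π^4 + 488)·sin(x) + (-2·π^4 - 29/2 + 11·π^2)·sin(2·x) + (-98·π^2/27 + 88/81 + 4·π^4/3)·sin(3·x) + (-π^4 + 11/32 + 7·π^2/4)·sin(4·x) + (-26·π^2/25 - 344/625 + 4·π^4/5)·sin(5·x)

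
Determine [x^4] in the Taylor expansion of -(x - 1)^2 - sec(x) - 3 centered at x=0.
Expand to order 4: -(x - 1)^2 - sec(x) - 3 = -5·x^4/24 - 3·x^2/2 + 2·x - 5 + O(x^5).
The coefficient of x^4 is -5/24.

Final answer: -5/24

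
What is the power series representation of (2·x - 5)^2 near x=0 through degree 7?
4·x^2 - 20·x + 25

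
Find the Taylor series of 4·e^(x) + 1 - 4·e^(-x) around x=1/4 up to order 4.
(-4 + e^(1/4) + 4·e^(1/2))·e^(-1/4) + (4 + 4·e^(1/2))·e^(-1/4)·(x - 1/4) + (-2 + 2·e^(1/2))·e^(-1/4)·(x - 1/4)^2 + (2 + 2·e^(1/2))·e^(-1/4)·(x - 1/4)^3/3 + (-1 + e^(1/2))·e^(-1/4)·(x - 1/4)^4/6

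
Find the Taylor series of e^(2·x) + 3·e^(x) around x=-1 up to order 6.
(1 + 3·e)·e^(-2) + (2 + 3·e)·e^(-2)·(x + 1) + (4 + 3·e)·e^(-2)·(x + 1)^2/2 + (8 + 3·e)·e^(-2)·(x + 1)^3/6 + (3·e + 16)·e^(-2)·(x + 1)^4/24 + (3·e + 32)·e^(-2)·(x + 1)^5/120 + (3·e + 64)·e^(-2)·(x + 1)^6/720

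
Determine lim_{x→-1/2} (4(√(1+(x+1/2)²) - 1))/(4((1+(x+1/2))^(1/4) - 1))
Both numerator and denominator → 0 as x → -1/2; this is a 0/0 indeterminate form.
Expand each to leading order near x = -1/2: numerator ~ 2·(x + 1/2)^2, denominator ~ (x + 1/2).
The limit of the ratio is 0.

Final answer: 0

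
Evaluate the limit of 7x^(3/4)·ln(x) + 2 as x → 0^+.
The product is a 0·∞ indeterminate form at x → 0⁺.
Rewrite the product as 7·ln(x) / x^(-3/4) and apply L'Hôpital, or use the standard hierarchy x^(-3/4) ≫ |ln x| as x → 0⁺.
The indeterminate product → 0, so the limit = 2.

Final answer: 2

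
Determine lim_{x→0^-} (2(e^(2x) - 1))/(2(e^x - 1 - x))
Both numerator and denominator → 0 as x → 0^-; this is a 0/0 indeterminate form.
Expand each to leading order near x = 0: numerator ~ 4·x, denominator ~ x^2.
The limit of the ratio is -∞.

Final answer: -∞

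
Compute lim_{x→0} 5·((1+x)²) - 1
Direct substitution at x = 0 gives 4.

Final answer: 4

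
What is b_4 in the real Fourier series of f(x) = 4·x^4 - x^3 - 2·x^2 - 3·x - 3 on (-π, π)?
b_4 = (1/π) ∫_{-π}^{π} f(x)·sin(4x) dx.
Evaluate the integral (use parity and integration by parts as needed): b_4 = 21/16 + π^2/2.

Final answer: 21/16 + π^2/2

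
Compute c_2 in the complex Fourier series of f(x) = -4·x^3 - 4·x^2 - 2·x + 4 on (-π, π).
Compute the real Fourier coefficients first: a_2 = -4, b_2 = -4 + 4·π^2.
Then c_2 = (a_2 − i·b_2)/2 = -2 - 2·i·π^2 + 2·i.

Final answer: -2 - 2·i·π^2 + 2·i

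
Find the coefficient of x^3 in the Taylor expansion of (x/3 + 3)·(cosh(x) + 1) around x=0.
Expand to order 3: (x/3 + 3)·(cosh(x) + 1) = x^3/6 + 3·x^2/2 + 2·x/3 + 6 + O(x^4).
The coefficient of x^3 is 1/6.

Final answer: 1/6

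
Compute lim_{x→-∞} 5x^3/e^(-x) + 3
The quotient is an ∞/∞ indeterminate form as x → -∞.
Compare growth rates of the dominant terms (exponentials ≫ polynomials ≫ logarithms), or apply L'Hôpital's rule; the quotient → 0.
Adding the constant: 0 + 3 = 3. Limit = 3.

Final answer: 3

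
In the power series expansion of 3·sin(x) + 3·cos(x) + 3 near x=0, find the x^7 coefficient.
Expand to order 7: 3·sin(x) + 3·cos(x) + 3 = -x^7/1680 - x^6/240 + x^5/40 + x^4/8 - x^3/2 - 3·x^2/2 + 3·x + 6 + O(x^8).
The coefficient of x^7 is -1/1680.

Final answer: -1/1680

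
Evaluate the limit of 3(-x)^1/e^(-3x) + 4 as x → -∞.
The quotient is an ∞/∞ indeterminate form as x → -∞.
Compare growth rates of the dominant terms (exponentials ≫ polynomials ≫ logarithms), or apply L'Hôpital's rule; the quotient → 0.
Adding the constant: 0 + 4 = 4. Limit = 4.

Final answer: 4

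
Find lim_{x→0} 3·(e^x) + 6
Direct substitution at x = 0 gives 9.

Final answer: 9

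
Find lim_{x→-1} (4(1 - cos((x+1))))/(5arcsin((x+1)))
Both numerator and denominator → 0 as x → -1; this is a 0/0 indeterminate form.
Expand each to leading order near x = -1: numerator ~ 2·(x + 1)^2, denominator ~ 5·(x + 1).
The limit of the ratio is 0.

Final answer: 0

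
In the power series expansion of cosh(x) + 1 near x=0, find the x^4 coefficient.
Expand to order 4: cosh(x) + 1 = x^4/24 + x^2/2 + 2 + O(x^5).
The coefficient of x^4 is 1/24.

Final answer: 1/24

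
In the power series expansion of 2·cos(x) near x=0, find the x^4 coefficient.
Expand to order 4: 2·cos(x) = x^4/12 - x^2 + 2 + O(x^5).
The coefficient of x^4 is 1/12.

Final answer: 1/12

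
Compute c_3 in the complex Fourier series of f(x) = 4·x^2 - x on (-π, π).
Compute the real Fourier coefficients first: a_3 = -16/9, b_3 = -2/3.
Then c_3 = (a_3 − i·b_3)/2 = -8/9 + i/3.

Final answer: -8/9 + i/3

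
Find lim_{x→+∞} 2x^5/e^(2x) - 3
The quotient is an ∞/∞ indeterminate form as x → +∞.
The exponential denominator e^(2x) dominates the polynomial numerator (e^x ≫ x^5 as x → ∞), so the quotient → 0.
Adding the constant: 0 - 3 = -3. Limit = -3.

Final answer: -3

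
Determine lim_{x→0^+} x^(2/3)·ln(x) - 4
The product is a 0·∞ indeterminate form at x → 0⁺.
Rewrite the product as ln(x) / x^(-2/3) and apply L'Hôpital, or use the standard hierarchy x^(-2/3) ≫ |ln x| as x → 0⁺.
The indeterminate product → 0, so the limit = -4.

Final answer: -4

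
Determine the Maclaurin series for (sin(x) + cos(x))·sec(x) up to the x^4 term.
x^3/3 + x + 1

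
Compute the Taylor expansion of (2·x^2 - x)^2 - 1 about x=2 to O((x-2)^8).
35 + 84·(x - 2) + 73·(x - 2)^2 + 28·(x - 2)^3 + 4·(x - 2)^4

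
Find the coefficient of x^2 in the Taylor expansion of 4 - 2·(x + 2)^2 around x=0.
Expand to order 2: 4 - 2·(x + 2)^2 = -2·x^2 - 8·x - 4 + O(x^3).
The coefficient of x^2 is -2.

Final answer: -2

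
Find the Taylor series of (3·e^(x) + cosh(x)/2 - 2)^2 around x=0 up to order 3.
12·x^3 + 57·x^2/4 + 9·x + 9/4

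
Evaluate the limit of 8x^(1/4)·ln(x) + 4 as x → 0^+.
The product is a 0·∞ indeterminate form at x → 0⁺.
Rewrite the product as 8·ln(x) / x^(-1/4) and apply L'Hôpital, or use the standard hierarchy x^(-1/4) ≫ |ln x| as x → 0⁺.
The indeterminate product → 0, so the limit = 4.

Final answer: 4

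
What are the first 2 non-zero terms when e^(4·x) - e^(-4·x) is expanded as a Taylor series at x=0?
64·x^3/3 + 8·x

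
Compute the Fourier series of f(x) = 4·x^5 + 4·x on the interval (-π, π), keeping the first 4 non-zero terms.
(-160·π^2 + 8·π^4 + 968)·sin(x) + (-4·π^4 - 34 + 20·π^2)·sin(2·x) + (-160·π^2/27 + 536/81 + 8·π^4/3)·sin(3·x) + (-2·π^4 - 47/16 + 5·π^2/2)·sin(4·x)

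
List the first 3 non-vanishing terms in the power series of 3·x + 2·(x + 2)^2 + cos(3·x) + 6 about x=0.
-5·x^2/2 + 11·x + 15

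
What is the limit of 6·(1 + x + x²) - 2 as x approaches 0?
Direct substitution at x = 0 gives 4.

Final answer: 4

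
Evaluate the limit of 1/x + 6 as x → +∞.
Evaluate the dominant behaviour as x → +∞; each term tends to a finite value or vanishes.
Limit = 6.

Final answer: 6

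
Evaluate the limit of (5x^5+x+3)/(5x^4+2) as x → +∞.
This is an ∞/∞ indeterminate form as x → +∞.
Divide numerator and denominator by x^5 and let the lower-order terms vanish; the numerator's degree 5 exceeds the denominator's degree 4, so the quotient diverges.
Limit = ∞.

Final answer: ∞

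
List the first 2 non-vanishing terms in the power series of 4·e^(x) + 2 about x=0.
4·x + 6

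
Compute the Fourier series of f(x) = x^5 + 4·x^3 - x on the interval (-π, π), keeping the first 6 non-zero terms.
(-32·π^2 + 190 + 2·π^4)·sin(x) + (-π^4 - 1/2 + π^2)·sin(2·x) + (-118/81 + 32·π^2/27 + 2·π^4/3)·sin(3·x) + (-π^4/2 - 11·π^2/8 + 65/64)·sin(4·x) + (-442/625 + 32·π^2/25 + 2·π^4/5)·sin(5·x) + (-π^4/3 - 31·π^2/27 + 85/162)·sin(6·x)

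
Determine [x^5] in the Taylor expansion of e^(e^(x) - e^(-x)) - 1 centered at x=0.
Expand to order 5: e^(e^(x) - e^(-x)) - 1 = 19·x^5/20 + 4·x^4/3 + 5·x^3/3 + 2·x^2 + 2·x + O(x^6).
The coefficient of x^5 is 19/20.

Final answer: 19/20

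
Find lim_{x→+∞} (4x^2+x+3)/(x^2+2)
This is an ∞/∞ indeterminate form as x → +∞.
Divide numerator and denominator by x^2 and let the lower-order terms vanish; the leading terms give 4/1 = 4.
Limit = 4.

Final answer: 4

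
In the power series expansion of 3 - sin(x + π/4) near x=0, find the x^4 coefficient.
Expand to order 4: 3 - sin(x + π/4) = -√(2)·x^4/48 + √(2)·x^3/12 + √(2)·x^2/4 - √(2)·x/2 - √(2)/2 + 3 + O(x^5).
The coefficient of x^4 is -√(2)/48.

Final answer: -√(2)/48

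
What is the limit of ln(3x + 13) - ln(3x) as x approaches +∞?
This is an ∞ − ∞ indeterminate form.
Combine the logarithms: ln(3x+13) − ln(3x) = ln((3x+13)/(3x)) = ln(1 + 13/(3x)) → ln(1) = 0.
Limit = 0.

Final answer: 0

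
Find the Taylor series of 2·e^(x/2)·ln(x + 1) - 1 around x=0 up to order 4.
-x^4/4 + 5·x^3/12 + 2·x - 1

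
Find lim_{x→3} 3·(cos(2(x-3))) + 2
Direct substitution at x = 3 gives 5.

Final answer: 5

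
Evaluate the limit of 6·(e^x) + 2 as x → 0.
Direct substitution at x = 0 gives 8.

Final answer: 8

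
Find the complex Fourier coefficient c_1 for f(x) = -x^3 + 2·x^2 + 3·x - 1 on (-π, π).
Compute the real Fourier coefficients first: a_1 = -8, b_1 = 18 - 2·π^2.
Then c_1 = (a_1 − i·b_1)/2 = -4 - 9·i + i·π^2.

Final answer: -4 - 9·i + i·π^2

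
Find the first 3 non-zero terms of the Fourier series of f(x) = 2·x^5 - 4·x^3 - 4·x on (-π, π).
(-88·π^2 + 4·π^4 + 520)·sin(x) + (-2·π^4 - 17 + 14·π^2)·sin(2·x) + (-152·π^2/27 + 88/81 + 4·π^4/3)·sin(3·x)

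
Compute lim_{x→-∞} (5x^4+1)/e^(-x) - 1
The quotient is an ∞/∞ indeterminate form as x → -∞.
Compare growth rates of the dominant terms (exponentials ≫ polynomials ≫ logarithms), or apply L'Hôpital's rule; the quotient → 0.
Adding the constant: 0 - 1 = -1. Limit = -1.

Final answer: -1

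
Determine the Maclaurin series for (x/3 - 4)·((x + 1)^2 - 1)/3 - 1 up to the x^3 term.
x^3/9 - 10·x^2/9 - 8·x/3 - 1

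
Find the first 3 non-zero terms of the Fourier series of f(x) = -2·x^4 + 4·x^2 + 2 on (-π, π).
(-112 + 16·π^2)·cos(x) + (10 - 4·π^2)·cos(2·x) - 2·π^4/5 + 2 + 4·π^2/3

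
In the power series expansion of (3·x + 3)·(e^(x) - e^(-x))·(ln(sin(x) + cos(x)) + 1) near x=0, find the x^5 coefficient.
Expand to order 5: (3·x + 3)·(e^(x) - e^(-x))·(ln(sin(x) + cos(x)) + 1) = x^5/20 + x^3 + 12·x^2 + 6·x + O(x^6).
The coefficient of x^5 is 1/20.

Final answer: 1/20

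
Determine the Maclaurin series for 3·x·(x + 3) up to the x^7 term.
3·x^2 + 9·x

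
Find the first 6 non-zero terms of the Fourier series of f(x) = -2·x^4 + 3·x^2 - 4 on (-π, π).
(-108 + 16·π^2)·cos(x) + (9 - 4·π^2)·cos(2·x) + (-68/27 + 16·π^2/9)·cos(3·x) + (9/8 - π^2)·cos(4·x) + (-396/625 + 16·π^2/25)·cos(5·x) - 2·π^4/5 - 4 + π^2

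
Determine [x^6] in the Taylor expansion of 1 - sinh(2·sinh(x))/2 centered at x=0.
Expand to order 6: 1 - sinh(2·sinh(x))/2 = -19·x^5/40 - 5·x^3/6 - x + 1 + O(x^7).
The coefficient of x^6 is 0.

Final answer: 0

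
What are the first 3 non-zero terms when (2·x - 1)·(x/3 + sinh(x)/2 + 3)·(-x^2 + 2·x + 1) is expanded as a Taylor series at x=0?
15·x^2 - 5·x/6 - 3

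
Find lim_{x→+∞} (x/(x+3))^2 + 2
As x → +∞: x/(x+3) = 1/(1 + 3/x) → 1, and the 2nd power of a limit-1 base also → 1; with the additive constant, 1 + 2 = 3.
Limit = 3.

Final answer: 3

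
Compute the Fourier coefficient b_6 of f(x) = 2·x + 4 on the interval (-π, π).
b_6 = (1/π) ∫_{-π}^{π} f(x)·sin(6x) dx.
Evaluate the integral (use parity and integration by parts as needed): b_6 = -2/3.

Final answer: -2/3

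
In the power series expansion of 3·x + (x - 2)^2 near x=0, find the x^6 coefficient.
Expand to order 6: 3·x + (x - 2)^2 = x^2 - x + 4 + O(x^7).
The coefficient of x^6 is 0.

Final answer: 0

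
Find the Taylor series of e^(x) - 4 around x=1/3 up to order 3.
-4 + e^(1/3) + e^(1/3)·(x - 1/3) + e^(1/3)·(x - 1/3)^2/2 + e^(1/3)·(x - 1/3)^3/6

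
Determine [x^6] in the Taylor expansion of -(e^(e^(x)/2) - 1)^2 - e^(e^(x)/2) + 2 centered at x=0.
-(-1 + e^(1/2))^2·(171·e^(1/2)/(2560·(-1 + e^(1/2))) + 4957·e/(23040·(-1 + e^(1/2))^2)) - 171·e^(1/2)/5120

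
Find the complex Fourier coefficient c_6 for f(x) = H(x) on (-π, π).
Compute the real Fourier coefficients first: a_6 = 0, b_6 = 0.
Then c_6 = (a_6 − i·b_6)/2 = 0.

Final answer: 0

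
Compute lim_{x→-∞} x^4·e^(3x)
This is a 0·∞ indeterminate form at x → -∞.
Rewrite the product as x^4 / e^(-3x) (an ∞/∞ form) and apply L'Hôpital, or use the standard hierarchy e^(3|x|) ≫ |x^4| as x → -∞.
The indeterminate product → 0, so the limit = 0.

Final answer: 0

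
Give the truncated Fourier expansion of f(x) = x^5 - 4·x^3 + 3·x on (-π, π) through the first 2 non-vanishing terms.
(-48·π^2 + 2·π^4 + 294)·sin(x) + (-π^4 - 33/2 + 9·π^2)·sin(2·x)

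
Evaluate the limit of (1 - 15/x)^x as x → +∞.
As x → +∞: this is the defining limit (1 - 15/x)^x → e^(-15).
Limit = e^(-15).

Final answer: e^(-15)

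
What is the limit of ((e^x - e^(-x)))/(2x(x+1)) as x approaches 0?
Both numerator and denominator → 0 as x → 0; this is a 0/0 indeterminate form.
Expand each to leading order near x = 0: numerator ~ 2·x, denominator ~ 2·x.
The limit of the ratio is 1.

Final answer: 1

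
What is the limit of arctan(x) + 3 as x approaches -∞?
Evaluate the dominant behaviour as x → -∞; each term tends to a finite value or vanishes.
Limit = 3 - π/2.

Final answer: 3 - π/2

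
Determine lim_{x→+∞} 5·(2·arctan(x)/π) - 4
Evaluate the dominant behaviour as x → +∞; each term tends to a finite value or vanishes.
Limit = 1.

Final answer: 1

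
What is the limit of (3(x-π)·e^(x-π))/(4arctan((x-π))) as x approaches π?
Both numerator and denominator → 0 as x → π; this is a 0/0 indeterminate form.
Expand each to leading order near x = π: numerator ~ 3·(x - π), denominator ~ 4·(x - π).
The limit of the ratio is 3/4.

Final answer: 3/4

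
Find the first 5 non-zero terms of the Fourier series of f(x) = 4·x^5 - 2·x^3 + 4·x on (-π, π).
(-164·π^2 + 8·π^4 + 992)·sin(x) + (-4·π^4 - 37 + 22·π^2)·sin(2·x) + (-196·π^2/27 + 608/81 + 8·π^4/3)·sin(3·x) + (-2·π^4 - 53/16 + 7·π^2/2)·sin(4·x) + (-52·π^2/25 + 1312/625 + 8·π^4/5)·sin(5·x)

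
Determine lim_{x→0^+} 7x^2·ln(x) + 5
The product is a 0·∞ indeterminate form at x → 0⁺.
Rewrite the product as 7·ln(x) / x^(-2) and apply L'Hôpital, or use the standard hierarchy x^(-2) ≫ |ln x| as x → 0⁺.
The indeterminate product → 0, so the limit = 5.

Final answer: 5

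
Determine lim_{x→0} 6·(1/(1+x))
Direct substitution at x = 0 gives 6.

Final answer: 6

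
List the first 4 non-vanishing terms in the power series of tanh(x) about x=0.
-17·x^7/315 + 2·x^5/15 - x^3/3 + x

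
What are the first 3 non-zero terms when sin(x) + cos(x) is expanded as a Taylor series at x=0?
-x^2/2 + x + 1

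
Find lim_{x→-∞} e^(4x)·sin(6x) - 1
Evaluate the dominant behaviour as x → -∞; each term tends to a finite value or vanishes.
Limit = -1.

Final answer: -1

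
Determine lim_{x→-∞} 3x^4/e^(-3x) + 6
The quotient is an ∞/∞ indeterminate form as x → -∞.
Compare growth rates of the dominant terms (exponentials ≫ polynomials ≫ logarithms), or apply L'Hôpital's rule; the quotient → 0.
Adding the constant: 0 + 6 = 6. Limit = 6.

Final answer: 6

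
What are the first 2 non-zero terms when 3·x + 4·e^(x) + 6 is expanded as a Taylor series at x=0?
7·x + 10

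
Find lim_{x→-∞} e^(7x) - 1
Evaluate the dominant behaviour as x → -∞; each term tends to a finite value or vanishes.
Limit = -1.

Final answer: -1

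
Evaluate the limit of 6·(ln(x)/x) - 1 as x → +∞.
Evaluate the dominant behaviour as x → +∞; each term tends to a finite value or vanishes.
Limit = -1.

Final answer: -1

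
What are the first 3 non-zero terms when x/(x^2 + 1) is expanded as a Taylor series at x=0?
x^5 - x^3 + x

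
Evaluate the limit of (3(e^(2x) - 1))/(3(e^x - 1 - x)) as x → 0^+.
Both numerator and denominator → 0 as x → 0^+; this is a 0/0 indeterminate form.
Expand each to leading order near x = 0: numerator ~ 6·x, denominator ~ 3·x^2/2.
The limit of the ratio is ∞.

Final answer: ∞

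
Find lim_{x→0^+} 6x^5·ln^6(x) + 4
The product is a 0·∞ indeterminate form at x → 0⁺.
Rewrite the product as 6·ln^6(x) / x^(-5) and apply L'Hôpital, or use the standard hierarchy x^(-5) ≫ |ln x|^6 as x → 0⁺.
The indeterminate product → 0, so the limit = 4.

Final answer: 4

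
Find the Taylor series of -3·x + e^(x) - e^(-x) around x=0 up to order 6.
x^5/60 + x^3/3 - x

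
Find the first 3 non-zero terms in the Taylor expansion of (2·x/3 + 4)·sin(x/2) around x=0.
-x^3/12 + x^2/3 + 2·x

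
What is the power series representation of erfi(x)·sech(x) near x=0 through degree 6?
17·x^5/(60·√(π)) - x^3/(3·√(π)) + 2·x/√(π)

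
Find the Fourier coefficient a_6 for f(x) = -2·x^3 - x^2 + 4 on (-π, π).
a_6 = (1/π) ∫_{-π}^{π} f(x)·cos(6x) dx.
Evaluate the integral (use parity and integration by parts as needed): a_6 = -1/9.

Final answer: -1/9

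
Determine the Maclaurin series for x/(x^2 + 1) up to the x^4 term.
-x^3 + x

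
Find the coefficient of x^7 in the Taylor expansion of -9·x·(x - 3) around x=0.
Expand to order 7: -9·x·(x - 3) = -9·x^2 + 27·x + O(x^8).
The coefficient of x^7 is 0.

Final answer: 0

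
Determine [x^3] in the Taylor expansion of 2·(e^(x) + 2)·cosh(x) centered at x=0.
Expand to order 3: 2·(e^(x) + 2)·cosh(x) = 4·x^3/3 + 4·x^2 + 2·x + 6 + O(x^4).
The coefficient of x^3 is 4/3.

Final answer: 4/3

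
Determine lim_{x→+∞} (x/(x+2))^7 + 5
As x → +∞: x/(x+2) = 1/(1 + 2/x) → 1, and the 7th power of a limit-1 base also → 1; with the additive constant, 1 + 5 = 6.
Limit = 6.

Final answer: 6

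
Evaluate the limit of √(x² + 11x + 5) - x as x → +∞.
This is an ∞ − ∞ indeterminate form.
Multiply and divide by the conjugate √(x²+11x + 5) + x; the x² terms cancel, leaving (11x + 5)/(√(x²+11x + 5)+x) → 11/2.
Limit = 11/2.

Final answer: 11/2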